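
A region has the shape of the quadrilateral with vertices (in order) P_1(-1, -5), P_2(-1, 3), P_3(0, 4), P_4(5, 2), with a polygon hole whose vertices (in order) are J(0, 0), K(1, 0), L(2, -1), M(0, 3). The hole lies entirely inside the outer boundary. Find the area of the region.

Outer boundary:
Apply the shoelace formula: 2A = Σ (x_i·y_{i+1} − x_{i+1}·y_i), indices taken mod 4.
Σ = (-8) + (-4) + (-20) + (-23) = -55
Area = |Σ|/2 = 27.5.
Hole:
J→K: (0)(0) − (1)(0) = 0
K→L: (1)(-1) − (2)(0) = -1
L→M: (2)(3) − (0)(-1) = 6
M→J: (0)(0) − (0)(3) = 0
Σ = 5
Area = |Σ|/2 = 2.5.
Net area = 27.5 − 2.5 = 25.

25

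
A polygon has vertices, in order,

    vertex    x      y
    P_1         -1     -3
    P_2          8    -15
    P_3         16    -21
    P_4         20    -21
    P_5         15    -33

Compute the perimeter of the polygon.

76

|P_1P_2| = √((9)² + (-12)²) = √225 = 15
|P_2P_3| = √((8)² + (-6)²) = √100 = 10
|P_3P_4| = √((4)² + (0)²) = √16 = 4
|P_4P_5| = √((-5)² + (-12)²) = √169 = 13
|P_5P_1| = √((-16)² + (30)²) = √1156 = 34
Perimeter = 15 + 10 + 4 + 13 + 34 = 76.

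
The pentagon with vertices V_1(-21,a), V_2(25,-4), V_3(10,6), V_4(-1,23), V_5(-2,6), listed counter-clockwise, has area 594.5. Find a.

-19

Write out the shoelace sum; only the two edges meeting at V_1 involve a:
2·Area = [((-2)·a − (-21)·6) + ((-21)·(-4) − 25·a)] + 466
       = -27·a + 676 = 1189
⇒ a = -19.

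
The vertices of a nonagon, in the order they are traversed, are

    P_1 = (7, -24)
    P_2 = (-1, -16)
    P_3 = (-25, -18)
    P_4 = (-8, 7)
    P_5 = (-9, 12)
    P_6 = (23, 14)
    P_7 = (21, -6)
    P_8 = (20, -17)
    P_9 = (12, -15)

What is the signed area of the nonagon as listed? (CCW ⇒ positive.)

Apply the shoelace (surveyor's) formula: 2A = Σ (x_i·y_{i+1} − x_{i+1}·y_i), indices taken mod 9.
Σ = (-136) + (-382) + (-319) + (-33) + (-402) + (-432) + (-237) + (-96) + (-183) = -2220
Signed area = Σ/2 = -1110 (negative ⇒ clockwise traversal).

-1110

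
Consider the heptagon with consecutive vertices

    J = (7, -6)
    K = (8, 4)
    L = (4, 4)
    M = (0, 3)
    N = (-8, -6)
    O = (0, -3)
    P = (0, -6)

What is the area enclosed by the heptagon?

97

Σ = (76) + (16) + (12) + (24) + (24) + (0) + (42) = 194
Area = |Σ|/2 = 97.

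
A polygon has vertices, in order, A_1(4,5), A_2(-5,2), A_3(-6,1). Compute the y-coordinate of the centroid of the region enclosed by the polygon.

8/3

Apply the shoelace formula. First the cross-terms c_i = x_i·y_{i+1} − x_{i+1}·y_i:
  33, 7, -34  ⇒  2A = 6, A = 3.
Then Σ (y_i + y_{i+1})·c_i = 48, so ȳ = 48 / (6·3) = 8/3.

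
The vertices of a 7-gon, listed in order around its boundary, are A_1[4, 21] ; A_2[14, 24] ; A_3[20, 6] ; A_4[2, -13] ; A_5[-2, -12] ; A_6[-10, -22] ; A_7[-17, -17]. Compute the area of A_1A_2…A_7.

Apply the shoelace formula: 2A = Σ (x_i·y_{i+1} − x_{i+1}·y_i), indices taken mod 7.
Cross-terms: -198, -396, -272, -50, -76, -204, -289  ⇒  Σ = -1485
Area = |Σ|/2 = 742.5.

742.5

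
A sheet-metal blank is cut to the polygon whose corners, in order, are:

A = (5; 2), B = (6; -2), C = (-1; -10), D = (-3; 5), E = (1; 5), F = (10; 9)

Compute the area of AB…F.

Σ = (-22) + (-62) + (-35) + (-20) + (-41) + (-25) = -205
Area = |Σ|/2 = 102.5.

102.5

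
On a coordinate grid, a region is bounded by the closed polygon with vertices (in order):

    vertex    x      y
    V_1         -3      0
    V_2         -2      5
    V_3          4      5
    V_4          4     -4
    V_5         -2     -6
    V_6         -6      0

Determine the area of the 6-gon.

Apply the surveyor's formula: 2A = Σ (x_i·y_{i+1} − x_{i+1}·y_i), indices taken mod 6.
Σ = (-15) + (-30) + (-36) + (-32) + (-36) + (0) = -149
Area = |Σ|/2 = 74.5.

74.5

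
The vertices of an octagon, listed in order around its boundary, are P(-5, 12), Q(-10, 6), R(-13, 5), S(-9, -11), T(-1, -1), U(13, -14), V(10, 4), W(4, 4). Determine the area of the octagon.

P→Q: (-5)(6) − (-10)(12) = 90
Q→R: (-10)(5) − (-13)(6) = 28
R→S: (-13)(-11) − (-9)(5) = 188
S→T: (-9)(-1) − (-1)(-11) = -2
T→U: (-1)(-14) − (13)(-1) = 27
U→V: (13)(4) − (10)(-14) = 192
V→W: (10)(4) − (4)(4) = 24
W→P: (4)(12) − (-5)(4) = 68
Σ = 615
Area = |Σ|/2 = 307.5.

307.5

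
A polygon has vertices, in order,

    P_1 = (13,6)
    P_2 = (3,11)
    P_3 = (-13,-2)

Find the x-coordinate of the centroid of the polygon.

Apply Gauss's area formula. First the cross-terms c_i = x_i·y_{i+1} − x_{i+1}·y_i:
  125, 137, -52  ⇒  2A = 210, A = 105.
Then Σ (x_i + x_{i+1})·c_i = 630, so x̄ = 630 / (6·105) = 1.

1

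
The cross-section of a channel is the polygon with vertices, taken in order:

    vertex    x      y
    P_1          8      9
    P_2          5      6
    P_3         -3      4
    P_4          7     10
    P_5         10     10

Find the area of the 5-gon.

18.5

Apply Gauss's area formula: 2A = Σ (x_i·y_{i+1} − x_{i+1}·y_i), indices taken mod 5.
Σ = (3) + (38) + (-58) + (-30) + (10) = -37
Area = |Σ|/2 = 18.5.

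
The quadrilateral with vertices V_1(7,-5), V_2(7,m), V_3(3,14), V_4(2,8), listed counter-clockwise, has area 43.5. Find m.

Write out the shoelace sum; only the two edges meeting at V_2 involve m:
2·Area = [(7·m − 7·(-5)) + (7·14 − 3·m)] + -70
       = 4·m + 63 = 87
⇒ m = 6.

6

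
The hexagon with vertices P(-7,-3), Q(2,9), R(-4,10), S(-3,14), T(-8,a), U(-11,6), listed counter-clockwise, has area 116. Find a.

15

Write out the shoelace sum; only the two edges meeting at T involve a:
2·Area = [((-3)·a − (-8)·14) + ((-8)·6 − (-11)·a)] + 48
       = 8·a + 112 = 232
⇒ a = 15.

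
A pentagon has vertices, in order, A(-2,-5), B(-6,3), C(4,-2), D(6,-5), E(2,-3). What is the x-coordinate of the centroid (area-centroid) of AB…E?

Apply the surveyor's formula. First the cross-terms c_i = x_i·y_{i+1} − x_{i+1}·y_i:
  -36, 0, -8, -8, -16  ⇒  2A = -68, A = -34.
Then Σ (x_i + x_{i+1})·c_i = 144, so x̄ = 144 / (6·(-34)) = -12/17.

-12/17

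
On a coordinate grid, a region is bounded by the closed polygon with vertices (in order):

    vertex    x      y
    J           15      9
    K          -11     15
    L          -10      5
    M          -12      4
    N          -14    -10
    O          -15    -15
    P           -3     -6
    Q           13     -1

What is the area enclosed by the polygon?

466.5

Apply Gauss's area formula: 2A = Σ (x_i·y_{i+1} − x_{i+1}·y_i), indices taken mod 8.
J→K: (15)(15) − (-11)(9) = 324
K→L: (-11)(5) − (-10)(15) = 95
L→M: (-10)(4) − (-12)(5) = 20
M→N: (-12)(-10) − (-14)(4) = 176
N→O: (-14)(-15) − (-15)(-10) = 60
O→P: (-15)(-6) − (-3)(-15) = 45
P→Q: (-3)(-1) − (13)(-6) = 81
Q→J: (13)(9) − (15)(-1) = 132
Σ = 933
Area = |Σ|/2 = 466.5.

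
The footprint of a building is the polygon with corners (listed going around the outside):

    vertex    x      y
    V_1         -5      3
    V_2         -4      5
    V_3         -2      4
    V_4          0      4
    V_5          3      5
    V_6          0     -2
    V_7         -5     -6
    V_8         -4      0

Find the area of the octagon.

45.5

Apply the shoelace formula: 2A = Σ (x_i·y_{i+1} − x_{i+1}·y_i), indices taken mod 8.
Cross-terms: -13, -6, -8, -12, -6, -10, -24, -12  ⇒  Σ = -91
Area = |Σ|/2 = 45.5.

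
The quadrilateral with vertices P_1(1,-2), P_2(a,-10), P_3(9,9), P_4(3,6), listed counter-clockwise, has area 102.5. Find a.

10

Write out the shoelace sum; only the two edges meeting at P_2 involve a:
2·Area = [(1·(-10) − a·(-2)) + (a·9 − 9·(-10))] + 15
       = 11·a + 95 = 205
⇒ a = 10.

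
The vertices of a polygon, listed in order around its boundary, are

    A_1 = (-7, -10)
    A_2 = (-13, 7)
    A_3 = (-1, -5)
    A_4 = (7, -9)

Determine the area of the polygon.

98

Cross-terms: -179, 72, 44, -133  ⇒  Σ = -196
Area = |Σ|/2 = 98.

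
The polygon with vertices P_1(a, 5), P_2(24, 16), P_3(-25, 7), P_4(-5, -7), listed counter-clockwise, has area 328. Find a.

The doubled signed area Σ (x_i y_{i+1} − x_{i+1} y_i) is linear in a.
With a=0 it equals 633; the coefficient of a is 23 (from the two edges through P_1).
So 23·a + 633 = 2·328 = 656 ⇒ a = 1.

1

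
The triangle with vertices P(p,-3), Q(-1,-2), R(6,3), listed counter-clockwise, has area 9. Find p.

Write out the shoelace sum; only the two edges meeting at P involve p:
2·Area = [(6·(-3) − p·3) + (p·(-2) − (-1)·(-3))] + 9
       = -5·p + -12 = 18
⇒ p = -6.

-6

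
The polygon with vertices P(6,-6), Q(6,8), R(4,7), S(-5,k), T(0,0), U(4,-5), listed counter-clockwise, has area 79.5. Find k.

Write out the shoelace sum; only the two edges meeting at S involve k:
2·Area = [(4·k − (-5)·7) + ((-5)·0 − 0·k)] + 100
       = 4·k + 135 = 159
⇒ k = 6.

6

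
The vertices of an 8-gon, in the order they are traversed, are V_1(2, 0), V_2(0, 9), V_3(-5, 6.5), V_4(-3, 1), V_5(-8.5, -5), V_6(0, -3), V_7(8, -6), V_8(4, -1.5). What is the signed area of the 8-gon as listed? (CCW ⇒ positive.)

Apply the surveyor's formula: 2A = Σ (x_i·y_{i+1} − x_{i+1}·y_i), indices taken mod 8.
Σ = (18) + (45) + (14.5) + (23.5) + (25.5) + (24) + (12) + (3) = 165.5
Signed area = Σ/2 = 82.75 (positive ⇒ counter-clockwise traversal).

82.75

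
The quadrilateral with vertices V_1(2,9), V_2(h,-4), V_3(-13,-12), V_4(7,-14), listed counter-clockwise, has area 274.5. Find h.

-12

The doubled signed area Σ (x_i y_{i+1} − x_{i+1} y_i) is linear in h.
With h=0 it equals 297; the coefficient of h is -21 (from the two edges through V_2).
So -21·h + 297 = 2·274.5 = 549 ⇒ h = -12.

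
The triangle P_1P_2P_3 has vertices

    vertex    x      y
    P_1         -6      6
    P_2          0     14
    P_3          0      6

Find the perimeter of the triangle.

|P_1P_2| = √((6)² + (8)²) = √100 = 10
|P_2P_3| = √((0)² + (-8)²) = √64 = 8
|P_3P_1| = √((-6)² + (0)²) = √36 = 6
Perimeter = 10 + 8 + 6 = 24.

24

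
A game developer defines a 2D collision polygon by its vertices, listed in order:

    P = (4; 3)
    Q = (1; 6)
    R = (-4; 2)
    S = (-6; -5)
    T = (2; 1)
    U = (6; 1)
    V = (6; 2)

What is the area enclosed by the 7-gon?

47.5

Apply the shoelace formula: 2A = Σ (x_i·y_{i+1} − x_{i+1}·y_i), indices taken mod 7.
Σ = (21) + (26) + (32) + (4) + (-4) + (6) + (10) = 95
Area = |Σ|/2 = 47.5.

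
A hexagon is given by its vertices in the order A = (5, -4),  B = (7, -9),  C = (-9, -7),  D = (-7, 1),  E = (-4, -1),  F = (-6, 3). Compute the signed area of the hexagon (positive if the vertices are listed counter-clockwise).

Apply the surveyor's formula: 2A = Σ (x_i·y_{i+1} − x_{i+1}·y_i), indices taken mod 6.
A→B: (5)(-9) − (7)(-4) = -17
B→C: (7)(-7) − (-9)(-9) = -130
C→D: (-9)(1) − (-7)(-7) = -58
D→E: (-7)(-1) − (-4)(1) = 11
E→F: (-4)(3) − (-6)(-1) = -18
F→A: (-6)(-4) − (5)(3) = 9
Σ = -203
Signed area = Σ/2 = -101.5 (negative ⇒ clockwise traversal).

-101.5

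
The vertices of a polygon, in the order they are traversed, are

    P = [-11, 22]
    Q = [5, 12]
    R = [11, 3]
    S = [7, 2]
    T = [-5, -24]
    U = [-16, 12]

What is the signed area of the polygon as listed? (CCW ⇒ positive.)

Apply Gauss's area formula: 2A = Σ (x_i·y_{i+1} − x_{i+1}·y_i), indices taken mod 6.
Σ = (-242) + (-117) + (1) + (-158) + (-444) + (-220) = -1180
Signed area = Σ/2 = -590 (negative ⇒ clockwise traversal).

-590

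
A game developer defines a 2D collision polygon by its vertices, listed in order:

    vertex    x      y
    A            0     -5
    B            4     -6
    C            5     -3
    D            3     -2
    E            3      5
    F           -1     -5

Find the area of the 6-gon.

26.5

Apply the shoelace (surveyor's) formula: 2A = Σ (x_i·y_{i+1} − x_{i+1}·y_i), indices taken mod 6.
Σ = (20) + (18) + (-1) + (21) + (-10) + (5) = 53
Area = |Σ|/2 = 26.5.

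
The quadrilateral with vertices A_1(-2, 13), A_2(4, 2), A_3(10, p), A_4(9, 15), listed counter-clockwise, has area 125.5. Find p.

Write out the shoelace sum; only the two edges meeting at A_3 involve p:
2·Area = [(4·p − 10·2) + (10·15 − 9·p)] + 91
       = -5·p + 221 = 251
⇒ p = -6.

-6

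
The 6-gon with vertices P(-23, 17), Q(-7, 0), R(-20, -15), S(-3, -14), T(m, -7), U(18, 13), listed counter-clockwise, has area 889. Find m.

Write out the shoelace sum; only the two edges meeting at T involve m:
2·Area = [((-3)·(-7) − m·(-14)) + (m·13 − 18·(-7))] + 1064
       = 27·m + 1211 = 1778
⇒ m = 21.

21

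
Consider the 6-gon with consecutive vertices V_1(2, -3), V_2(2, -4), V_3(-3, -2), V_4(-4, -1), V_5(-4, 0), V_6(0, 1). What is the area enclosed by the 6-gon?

Apply Gauss's area formula: 2A = Σ (x_i·y_{i+1} − x_{i+1}·y_i), indices taken mod 6.
Cross-terms: -2, -16, -5, -4, -4, -2  ⇒  Σ = -33
Area = |Σ|/2 = 16.5.

16.5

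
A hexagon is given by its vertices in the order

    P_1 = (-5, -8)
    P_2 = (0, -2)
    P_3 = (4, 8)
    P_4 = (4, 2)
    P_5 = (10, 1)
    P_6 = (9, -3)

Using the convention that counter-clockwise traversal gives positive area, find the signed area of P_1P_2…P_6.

-74

Apply the shoelace (surveyor's) formula: 2A = Σ (x_i·y_{i+1} − x_{i+1}·y_i), indices taken mod 6.
Σ = (10) + (8) + (-24) + (-16) + (-39) + (-87) = -148
Signed area = Σ/2 = -74 (negative ⇒ clockwise traversal).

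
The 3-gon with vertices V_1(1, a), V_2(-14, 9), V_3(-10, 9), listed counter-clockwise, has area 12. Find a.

The doubled signed area Σ (x_i y_{i+1} − x_{i+1} y_i) is linear in a.
With a=0 it equals -36; the coefficient of a is 4 (from the two edges through V_1).
So 4·a + -36 = 2·12 = 24 ⇒ a = 15.

15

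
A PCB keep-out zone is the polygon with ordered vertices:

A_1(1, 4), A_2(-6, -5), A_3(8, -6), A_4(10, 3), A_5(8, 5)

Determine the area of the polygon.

Cross-terms: 19, 76, 84, 26, 27  ⇒  Σ = 232
Area = |Σ|/2 = 116.

116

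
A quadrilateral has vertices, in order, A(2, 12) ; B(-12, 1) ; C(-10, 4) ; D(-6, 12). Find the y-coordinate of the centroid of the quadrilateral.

Apply the shoelace (surveyor's) formula. First the cross-terms c_i = x_i·y_{i+1} − x_{i+1}·y_i:
  146, -38, -96, -96  ⇒  2A = -84, A = -42.
Then Σ (y_i + y_{i+1})·c_i = -2132, so ȳ = -2132 / (6·(-42)) = 533/63.

533/63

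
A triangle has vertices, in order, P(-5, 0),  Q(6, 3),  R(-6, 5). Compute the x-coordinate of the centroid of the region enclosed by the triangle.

-5/3

Apply the surveyor's formula. First the cross-terms c_i = x_i·y_{i+1} − x_{i+1}·y_i:
  -15, 48, 25  ⇒  2A = 58, A = 29.
Then Σ (x_i + x_{i+1})·c_i = -290, so x̄ = -290 / (6·29) = -5/3.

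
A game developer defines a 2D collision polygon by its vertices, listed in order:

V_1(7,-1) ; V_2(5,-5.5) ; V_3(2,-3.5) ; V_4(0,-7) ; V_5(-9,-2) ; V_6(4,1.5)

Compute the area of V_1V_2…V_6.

68.5

Apply the shoelace formula: 2A = Σ (x_i·y_{i+1} − x_{i+1}·y_i), indices taken mod 6.
Σ = (-33.5) + (-6.5) + (-14) + (-63) + (-5.5) + (-14.5) = -137
Area = |Σ|/2 = 68.5.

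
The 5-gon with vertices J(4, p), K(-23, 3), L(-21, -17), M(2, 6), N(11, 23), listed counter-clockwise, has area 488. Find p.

21

Write out the shoelace sum; only the two edges meeting at J involve p:
2·Area = [(11·p − 4·23) + (4·3 − (-23)·p)] + 342
       = 34·p + 262 = 976
⇒ p = 21.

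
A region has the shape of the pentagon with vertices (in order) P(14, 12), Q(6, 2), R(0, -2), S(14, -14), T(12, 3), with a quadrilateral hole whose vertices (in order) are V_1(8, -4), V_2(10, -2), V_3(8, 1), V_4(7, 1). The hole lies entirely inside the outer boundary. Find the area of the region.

134.5

Outer boundary:
P→Q: (14)(2) − (6)(12) = -44
Q→R: (6)(-2) − (0)(2) = -12
R→S: (0)(-14) − (14)(-2) = 28
S→T: (14)(3) − (12)(-14) = 210
T→P: (12)(12) − (14)(3) = 102
Σ = 284
Area = |Σ|/2 = 142.
Hole:
V_1→V_2: (8)(-2) − (10)(-4) = 24
V_2→V_3: (10)(1) − (8)(-2) = 26
V_3→V_4: (8)(1) − (7)(1) = 1
V_4→V_1: (7)(-4) − (8)(1) = -36
Σ = 15
Area = |Σ|/2 = 7.5.
Net area = 142 − 7.5 = 134.5.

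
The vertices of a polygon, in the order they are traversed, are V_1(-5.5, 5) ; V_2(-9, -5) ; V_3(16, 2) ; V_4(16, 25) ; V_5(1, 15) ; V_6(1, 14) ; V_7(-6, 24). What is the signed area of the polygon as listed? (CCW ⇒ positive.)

463.25

Apply the shoelace (surveyor's) formula: 2A = Σ (x_i·y_{i+1} − x_{i+1}·y_i), indices taken mod 7.
Cross-terms: 72.5, 62, 368, 215, -1, 108, 102  ⇒  Σ = 926.5
Signed area = Σ/2 = 463.25 (positive ⇒ counter-clockwise traversal).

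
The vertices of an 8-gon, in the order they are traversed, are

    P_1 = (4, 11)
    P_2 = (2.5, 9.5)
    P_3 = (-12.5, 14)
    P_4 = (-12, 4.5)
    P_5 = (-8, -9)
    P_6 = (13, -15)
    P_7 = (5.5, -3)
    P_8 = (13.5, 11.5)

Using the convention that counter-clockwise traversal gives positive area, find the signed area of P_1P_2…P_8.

453.375

P_1→P_2: (4)(9.5) − (2.5)(11) = 10.5
P_2→P_3: (2.5)(14) − (-12.5)(9.5) = 153.75
P_3→P_4: (-12.5)(4.5) − (-12)(14) = 111.75
P_4→P_5: (-12)(-9) − (-8)(4.5) = 144
P_5→P_6: (-8)(-15) − (13)(-9) = 237
P_6→P_7: (13)(-3) − (5.5)(-15) = 43.5
P_7→P_8: (5.5)(11.5) − (13.5)(-3) = 103.75
P_8→P_1: (13.5)(11) − (4)(11.5) = 102.5
Σ = 906.75
Signed area = Σ/2 = 453.375 (positive ⇒ counter-clockwise traversal).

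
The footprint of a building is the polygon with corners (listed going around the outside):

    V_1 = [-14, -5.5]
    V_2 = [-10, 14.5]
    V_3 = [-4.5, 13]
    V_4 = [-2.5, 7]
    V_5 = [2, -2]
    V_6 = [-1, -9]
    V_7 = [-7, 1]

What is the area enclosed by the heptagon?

181.125

Apply the surveyor's formula: 2A = Σ (x_i·y_{i+1} − x_{i+1}·y_i), indices taken mod 7.
Cross-terms: -258, -64.75, 1, -9, -20, -64, 52.5  ⇒  Σ = -362.25
Area = |Σ|/2 = 181.125.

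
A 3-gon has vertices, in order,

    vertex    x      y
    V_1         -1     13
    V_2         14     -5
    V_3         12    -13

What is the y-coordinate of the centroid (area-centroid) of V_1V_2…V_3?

Apply the surveyor's formula. First the cross-terms c_i = x_i·y_{i+1} − x_{i+1}·y_i:
  -177, -122, 143  ⇒  2A = -156, A = -78.
Then Σ (y_i + y_{i+1})·c_i = 780, so ȳ = 780 / (6·(-78)) = -5/3.

-5/3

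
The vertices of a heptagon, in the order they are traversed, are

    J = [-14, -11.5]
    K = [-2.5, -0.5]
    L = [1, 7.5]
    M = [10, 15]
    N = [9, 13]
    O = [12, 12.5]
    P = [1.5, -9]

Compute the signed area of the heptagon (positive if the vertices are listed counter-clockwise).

Apply the surveyor's formula: 2A = Σ (x_i·y_{i+1} − x_{i+1}·y_i), indices taken mod 7.
Σ = (-21.75) + (-18.25) + (-60) + (-5) + (-43.5) + (-126.75) + (-143.25) = -418.5
Signed area = Σ/2 = -209.25 (negative ⇒ clockwise traversal).

-209.25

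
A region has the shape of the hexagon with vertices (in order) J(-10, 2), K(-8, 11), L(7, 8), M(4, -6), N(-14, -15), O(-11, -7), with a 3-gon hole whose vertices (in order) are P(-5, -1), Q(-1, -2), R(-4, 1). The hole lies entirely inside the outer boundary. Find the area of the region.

Outer boundary:
Σ = (-94) + (-141) + (-74) + (-144) + (-67) + (-92) = -612
Area = |Σ|/2 = 306.
Hole:
P→Q: (-5)(-2) − (-1)(-1) = 9
Q→R: (-1)(1) − (-4)(-2) = -9
R→P: (-4)(-1) − (-5)(1) = 9
Σ = 9
Area = |Σ|/2 = 4.5.
Net area = 306 − 4.5 = 301.5.

301.5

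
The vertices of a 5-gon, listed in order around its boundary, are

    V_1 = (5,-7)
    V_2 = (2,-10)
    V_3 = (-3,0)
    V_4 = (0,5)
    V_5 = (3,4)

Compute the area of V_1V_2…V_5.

68.5

Σ = (-36) + (-30) + (-15) + (-15) + (-41) = -137
Area = |Σ|/2 = 68.5.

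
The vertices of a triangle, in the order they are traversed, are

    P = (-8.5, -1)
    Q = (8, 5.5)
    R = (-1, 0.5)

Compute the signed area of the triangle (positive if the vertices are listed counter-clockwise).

-12

Apply Gauss's area formula: 2A = Σ (x_i·y_{i+1} − x_{i+1}·y_i), indices taken mod 3.
Σ = (-38.75) + (9.5) + (5.25) = -24
Signed area = Σ/2 = -12 (negative ⇒ clockwise traversal).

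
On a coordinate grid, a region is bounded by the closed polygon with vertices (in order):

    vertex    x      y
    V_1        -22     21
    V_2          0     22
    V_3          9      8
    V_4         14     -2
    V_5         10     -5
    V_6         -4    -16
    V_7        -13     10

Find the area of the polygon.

Σ = (-484) + (-198) + (-130) + (-50) + (-180) + (-248) + (-53) = -1343
Area = |Σ|/2 = 671.5.

671.5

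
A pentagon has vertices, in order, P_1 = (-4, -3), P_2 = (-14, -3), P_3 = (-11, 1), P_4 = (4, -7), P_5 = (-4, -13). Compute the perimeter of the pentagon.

52

|P_1P_2| = √((-10)² + (0)²) = √100 = 10
|P_2P_3| = √((3)² + (4)²) = √25 = 5
|P_3P_4| = √((15)² + (-8)²) = √289 = 17
|P_4P_5| = √((-8)² + (-6)²) = √100 = 10
|P_5P_1| = √((0)² + (10)²) = √100 = 10
Perimeter = 10 + 5 + 17 + 10 + 10 = 52.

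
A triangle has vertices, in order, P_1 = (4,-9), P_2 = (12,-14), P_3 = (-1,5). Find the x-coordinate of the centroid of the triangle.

Apply the shoelace formula. First the cross-terms c_i = x_i·y_{i+1} − x_{i+1}·y_i:
  52, 46, -11  ⇒  2A = 87, A = 43.5.
Then Σ (x_i + x_{i+1})·c_i = 1305, so x̄ = 1305 / (6·43.5) = 5.

5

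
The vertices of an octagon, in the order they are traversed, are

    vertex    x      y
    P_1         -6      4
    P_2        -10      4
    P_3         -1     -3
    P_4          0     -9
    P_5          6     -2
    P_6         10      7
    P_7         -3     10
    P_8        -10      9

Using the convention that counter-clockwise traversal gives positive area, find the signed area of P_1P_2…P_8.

191.5

Cross-terms: 16, 34, 9, 54, 62, 121, 73, 14  ⇒  Σ = 383
Signed area = Σ/2 = 191.5 (positive ⇒ counter-clockwise traversal).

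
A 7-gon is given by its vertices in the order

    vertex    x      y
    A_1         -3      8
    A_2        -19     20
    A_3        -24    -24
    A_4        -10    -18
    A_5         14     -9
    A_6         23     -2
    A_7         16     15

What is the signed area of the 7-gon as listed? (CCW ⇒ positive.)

Apply the shoelace formula: 2A = Σ (x_i·y_{i+1} − x_{i+1}·y_i), indices taken mod 7.
Σ = (92) + (936) + (192) + (342) + (179) + (377) + (173) = 2291
Signed area = Σ/2 = 1145.5 (positive ⇒ counter-clockwise traversal).

1145.5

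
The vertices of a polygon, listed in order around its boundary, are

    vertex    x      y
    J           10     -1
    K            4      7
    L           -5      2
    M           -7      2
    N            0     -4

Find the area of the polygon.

Apply Gauss's area formula: 2A = Σ (x_i·y_{i+1} − x_{i+1}·y_i), indices taken mod 5.
Cross-terms: 74, 43, 4, 28, 40  ⇒  Σ = 189
Area = |Σ|/2 = 94.5.

94.5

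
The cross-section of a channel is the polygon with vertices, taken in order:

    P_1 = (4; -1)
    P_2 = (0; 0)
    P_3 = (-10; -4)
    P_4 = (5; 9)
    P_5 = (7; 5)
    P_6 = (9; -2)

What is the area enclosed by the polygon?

Apply the surveyor's formula: 2A = Σ (x_i·y_{i+1} − x_{i+1}·y_i), indices taken mod 6.
Σ = (0) + (0) + (-70) + (-38) + (-59) + (-1) = -168
Area = |Σ|/2 = 84.

84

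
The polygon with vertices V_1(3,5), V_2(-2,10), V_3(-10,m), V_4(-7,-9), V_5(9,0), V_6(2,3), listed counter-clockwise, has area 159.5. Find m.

The doubled signed area Σ (x_i y_{i+1} − x_{i+1} y_i) is linear in m.
With m=0 it equals 339; the coefficient of m is 5 (from the two edges through V_3).
So 5·m + 339 = 2·159.5 = 319 ⇒ m = -4.

-4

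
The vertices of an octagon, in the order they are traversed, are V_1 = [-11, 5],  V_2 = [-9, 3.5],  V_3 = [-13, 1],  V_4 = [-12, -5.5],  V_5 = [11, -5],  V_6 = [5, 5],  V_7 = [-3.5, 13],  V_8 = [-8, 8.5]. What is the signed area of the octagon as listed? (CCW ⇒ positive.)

268.625

Apply the surveyor's formula: 2A = Σ (x_i·y_{i+1} − x_{i+1}·y_i), indices taken mod 8.
Σ = (6.5) + (36.5) + (83.5) + (120.5) + (80) + (82.5) + (74.25) + (53.5) = 537.25
Signed area = Σ/2 = 268.625 (positive ⇒ counter-clockwise traversal).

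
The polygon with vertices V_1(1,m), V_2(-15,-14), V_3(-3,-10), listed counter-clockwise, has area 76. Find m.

4

Write out the shoelace sum; only the two edges meeting at V_1 involve m:
2·Area = [((-3)·m − 1·(-10)) + (1·(-14) − (-15)·m)] + 108
       = 12·m + 104 = 152
⇒ m = 4.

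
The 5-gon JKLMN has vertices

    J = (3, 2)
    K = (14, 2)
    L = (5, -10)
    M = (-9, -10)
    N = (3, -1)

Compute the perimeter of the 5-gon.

|JK| = √((11)² + (0)²) = √121 = 11
|KL| = √((-9)² + (-12)²) = √225 = 15
|LM| = √((-14)² + (0)²) = √196 = 14
|MN| = √((12)² + (9)²) = √225 = 15
|NJ| = √((0)² + (3)²) = √9 = 3
Perimeter = 11 + 15 + 14 + 15 + 3 = 58.

58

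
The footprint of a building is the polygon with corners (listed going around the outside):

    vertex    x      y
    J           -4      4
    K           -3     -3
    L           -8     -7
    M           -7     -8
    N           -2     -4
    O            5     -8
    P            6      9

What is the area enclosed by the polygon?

Apply the surveyor's formula: 2A = Σ (x_i·y_{i+1} − x_{i+1}·y_i), indices taken mod 7.
J→K: (-4)(-3) − (-3)(4) = 24
K→L: (-3)(-7) − (-8)(-3) = -3
L→M: (-8)(-8) − (-7)(-7) = 15
M→N: (-7)(-4) − (-2)(-8) = 12
N→O: (-2)(-8) − (5)(-4) = 36
O→P: (5)(9) − (6)(-8) = 93
P→J: (6)(4) − (-4)(9) = 60
Σ = 237
Area = |Σ|/2 = 118.5.

118.5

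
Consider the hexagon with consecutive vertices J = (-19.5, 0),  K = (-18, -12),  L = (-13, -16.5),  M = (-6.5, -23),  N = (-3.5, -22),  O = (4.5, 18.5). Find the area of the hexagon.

Σ = (234) + (141) + (191.75) + (62.5) + (34.25) + (360.75) = 1024.25
Area = |Σ|/2 = 512.125.

512.125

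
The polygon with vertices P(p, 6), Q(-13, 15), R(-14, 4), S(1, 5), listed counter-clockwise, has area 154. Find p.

The doubled signed area Σ (x_i y_{i+1} − x_{i+1} y_i) is linear in p.
With p=0 it equals 168; the coefficient of p is 10 (from the two edges through P).
So 10·p + 168 = 2·154 = 308 ⇒ p = 14.

14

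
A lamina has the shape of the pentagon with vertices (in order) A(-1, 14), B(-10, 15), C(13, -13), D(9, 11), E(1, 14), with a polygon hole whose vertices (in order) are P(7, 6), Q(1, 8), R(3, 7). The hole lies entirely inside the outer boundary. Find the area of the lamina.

Outer boundary:
Cross-terms: 125, -65, 260, 115, 28  ⇒  Σ = 463
Area = |Σ|/2 = 231.5.
Hole:
Σ = (50) + (-17) + (-31) = 2
Area = |Σ|/2 = 1.
Net area = 231.5 − 1 = 230.5.

230.5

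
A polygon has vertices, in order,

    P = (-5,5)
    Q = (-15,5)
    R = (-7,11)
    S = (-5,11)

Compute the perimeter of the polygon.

28

|PQ| = √((-10)² + (0)²) = √100 = 10
|QR| = √((8)² + (6)²) = √100 = 10
|RS| = √((2)² + (0)²) = √4 = 2
|SP| = √((0)² + (-6)²) = √36 = 6
Perimeter = 10 + 10 + 2 + 6 = 28.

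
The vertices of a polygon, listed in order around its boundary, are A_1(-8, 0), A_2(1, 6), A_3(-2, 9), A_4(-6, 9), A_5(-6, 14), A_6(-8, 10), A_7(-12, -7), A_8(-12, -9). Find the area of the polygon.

Apply the shoelace (surveyor's) formula: 2A = Σ (x_i·y_{i+1} − x_{i+1}·y_i), indices taken mod 8.
Cross-terms: -48, 21, 36, -30, 52, 176, 24, -72  ⇒  Σ = 159
Area = |Σ|/2 = 79.5.

79.5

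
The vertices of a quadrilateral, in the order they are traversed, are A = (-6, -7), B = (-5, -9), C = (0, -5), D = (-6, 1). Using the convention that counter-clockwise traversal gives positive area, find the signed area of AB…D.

Apply the surveyor's formula: 2A = Σ (x_i·y_{i+1} − x_{i+1}·y_i), indices taken mod 4.
Cross-terms: 19, 25, -30, 48  ⇒  Σ = 62
Signed area = Σ/2 = 31 (positive ⇒ counter-clockwise traversal).

31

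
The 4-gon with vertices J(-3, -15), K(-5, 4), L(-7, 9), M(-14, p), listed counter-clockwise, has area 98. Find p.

9

Write out the shoelace sum; only the two edges meeting at M involve p:
2·Area = [((-7)·p − (-14)·9) + ((-14)·(-15) − (-3)·p)] + -104
       = -4·p + 232 = 196
⇒ p = 9.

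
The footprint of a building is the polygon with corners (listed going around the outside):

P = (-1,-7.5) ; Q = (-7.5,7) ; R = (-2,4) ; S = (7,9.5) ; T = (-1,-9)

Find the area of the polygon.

90.625

Apply the shoelace formula: 2A = Σ (x_i·y_{i+1} − x_{i+1}·y_i), indices taken mod 5.
P→Q: (-1)(7) − (-7.5)(-7.5) = -63.25
Q→R: (-7.5)(4) − (-2)(7) = -16
R→S: (-2)(9.5) − (7)(4) = -47
S→T: (7)(-9) − (-1)(9.5) = -53.5
T→P: (-1)(-7.5) − (-1)(-9) = -1.5
Σ = -181.25
Area = |Σ|/2 = 90.625.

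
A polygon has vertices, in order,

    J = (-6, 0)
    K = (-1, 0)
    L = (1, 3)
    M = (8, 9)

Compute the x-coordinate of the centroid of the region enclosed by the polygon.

-0.25

Apply the shoelace (surveyor's) formula. First the cross-terms c_i = x_i·y_{i+1} − x_{i+1}·y_i:
  0, -3, -15, 54  ⇒  2A = 36, A = 18.
Then Σ (x_i + x_{i+1})·c_i = -27, so x̄ = -27 / (6·18) = -0.25.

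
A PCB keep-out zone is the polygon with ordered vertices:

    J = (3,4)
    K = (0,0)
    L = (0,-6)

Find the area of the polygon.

Apply the shoelace (surveyor's) formula: 2A = Σ (x_i·y_{i+1} − x_{i+1}·y_i), indices taken mod 3.
Cross-terms: 0, 0, 18  ⇒  Σ = 18
Area = |Σ|/2 = 9.

9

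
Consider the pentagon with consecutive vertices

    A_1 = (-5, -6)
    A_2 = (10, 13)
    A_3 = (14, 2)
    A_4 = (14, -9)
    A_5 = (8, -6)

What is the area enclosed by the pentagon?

205.5

Σ = (-5) + (-162) + (-154) + (-12) + (-78) = -411
Area = |Σ|/2 = 205.5.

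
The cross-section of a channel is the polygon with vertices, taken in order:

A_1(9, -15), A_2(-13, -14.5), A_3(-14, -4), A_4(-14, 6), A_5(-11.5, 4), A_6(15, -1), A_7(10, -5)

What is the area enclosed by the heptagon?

Σ = (-325.5) + (-151) + (-140) + (13) + (-48.5) + (-65) + (-105) = -822
Area = |Σ|/2 = 411.

411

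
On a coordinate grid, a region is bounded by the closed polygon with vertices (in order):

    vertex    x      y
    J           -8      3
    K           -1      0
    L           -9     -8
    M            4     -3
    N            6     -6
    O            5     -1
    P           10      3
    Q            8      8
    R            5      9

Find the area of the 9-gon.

144

Apply the surveyor's formula: 2A = Σ (x_i·y_{i+1} − x_{i+1}·y_i), indices taken mod 9.
J→K: (-8)(0) − (-1)(3) = 3
K→L: (-1)(-8) − (-9)(0) = 8
L→M: (-9)(-3) − (4)(-8) = 59
M→N: (4)(-6) − (6)(-3) = -6
N→O: (6)(-1) − (5)(-6) = 24
O→P: (5)(3) − (10)(-1) = 25
P→Q: (10)(8) − (8)(3) = 56
Q→R: (8)(9) − (5)(8) = 32
R→J: (5)(3) − (-8)(9) = 87
Σ = 288
Area = |Σ|/2 = 144.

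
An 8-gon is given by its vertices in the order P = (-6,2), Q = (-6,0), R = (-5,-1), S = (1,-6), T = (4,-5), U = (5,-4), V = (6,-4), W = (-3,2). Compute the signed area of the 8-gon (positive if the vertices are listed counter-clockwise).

43.5

Σ = (12) + (6) + (31) + (19) + (9) + (4) + (0) + (6) = 87
Signed area = Σ/2 = 43.5 (positive ⇒ counter-clockwise traversal).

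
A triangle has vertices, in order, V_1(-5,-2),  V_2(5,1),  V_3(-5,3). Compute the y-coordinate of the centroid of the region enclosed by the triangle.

2/3

Apply Gauss's area formula. First the cross-terms c_i = x_i·y_{i+1} − x_{i+1}·y_i:
  5, 20, 25  ⇒  2A = 50, A = 25.
Then Σ (y_i + y_{i+1})·c_i = 100, so ȳ = 100 / (6·25) = 2/3.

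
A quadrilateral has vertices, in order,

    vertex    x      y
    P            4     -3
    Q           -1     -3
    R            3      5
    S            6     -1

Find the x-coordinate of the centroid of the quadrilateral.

Apply the shoelace formula. First the cross-terms c_i = x_i·y_{i+1} − x_{i+1}·y_i:
  -15, 4, -33, -14  ⇒  2A = -58, A = -29.
Then Σ (x_i + x_{i+1})·c_i = -474, so x̄ = -474 / (6·(-29)) = 79/29.

79/29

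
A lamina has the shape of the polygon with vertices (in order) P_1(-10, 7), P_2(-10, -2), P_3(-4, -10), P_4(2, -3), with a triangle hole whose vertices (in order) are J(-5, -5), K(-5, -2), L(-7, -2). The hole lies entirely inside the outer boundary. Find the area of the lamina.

96

Outer boundary:
Apply the shoelace (surveyor's) formula: 2A = Σ (x_i·y_{i+1} − x_{i+1}·y_i), indices taken mod 4.
Cross-terms: 90, 92, 32, -16  ⇒  Σ = 198
Area = |Σ|/2 = 99.
Hole:
Σ = (-15) + (-4) + (25) = 6
Area = |Σ|/2 = 3.
Net area = 99 − 3 = 96.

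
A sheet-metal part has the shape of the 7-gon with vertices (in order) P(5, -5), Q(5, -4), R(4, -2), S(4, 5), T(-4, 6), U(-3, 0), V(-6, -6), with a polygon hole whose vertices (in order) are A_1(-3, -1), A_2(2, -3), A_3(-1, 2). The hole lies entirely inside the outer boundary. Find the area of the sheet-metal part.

80

Outer boundary:
Σ = (5) + (6) + (28) + (44) + (18) + (18) + (60) = 179
Area = |Σ|/2 = 89.5.
Hole:
Apply the surveyor's formula: 2A = Σ (x_i·y_{i+1} − x_{i+1}·y_i), indices taken mod 3.
Cross-terms: 11, 1, 7  ⇒  Σ = 19
Area = |Σ|/2 = 9.5.
Net area = 89.5 − 9.5 = 80.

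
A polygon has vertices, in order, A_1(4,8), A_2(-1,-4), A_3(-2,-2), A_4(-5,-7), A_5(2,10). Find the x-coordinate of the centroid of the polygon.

Apply the shoelace (surveyor's) formula. First the cross-terms c_i = x_i·y_{i+1} − x_{i+1}·y_i:
  -8, -6, 4, -36, -24  ⇒  2A = -70, A = -35.
Then Σ (x_i + x_{i+1})·c_i = -70, so x̄ = -70 / (6·(-35)) = 1/3.

1/3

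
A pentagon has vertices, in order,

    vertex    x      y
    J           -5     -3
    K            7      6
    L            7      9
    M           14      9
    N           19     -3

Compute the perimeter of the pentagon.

|JK| = √((12)² + (9)²) = √225 = 15
|KL| = √((0)² + (3)²) = √9 = 3
|LM| = √((7)² + (0)²) = √49 = 7
|MN| = √((5)² + (-12)²) = √169 = 13
|NJ| = √((-24)² + (0)²) = √576 = 24
Perimeter = 15 + 3 + 7 + 13 + 24 = 62.

62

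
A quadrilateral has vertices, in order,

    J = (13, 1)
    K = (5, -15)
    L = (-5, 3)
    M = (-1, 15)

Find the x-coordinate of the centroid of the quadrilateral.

Apply Gauss's area formula. First the cross-terms c_i = x_i·y_{i+1} − x_{i+1}·y_i:
  -200, -60, -72, -196  ⇒  2A = -528, A = -264.
Then Σ (x_i + x_{i+1})·c_i = -5520, so x̄ = -5520 / (6·(-264)) = 115/33.

115/33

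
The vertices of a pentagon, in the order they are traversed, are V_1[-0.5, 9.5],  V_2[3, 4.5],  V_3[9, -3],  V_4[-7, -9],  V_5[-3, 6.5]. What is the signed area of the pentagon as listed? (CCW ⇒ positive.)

Apply the surveyor's formula: 2A = Σ (x_i·y_{i+1} − x_{i+1}·y_i), indices taken mod 5.
Σ = (-30.75) + (-49.5) + (-102) + (-72.5) + (-25.25) = -280
Signed area = Σ/2 = -140 (negative ⇒ clockwise traversal).

-140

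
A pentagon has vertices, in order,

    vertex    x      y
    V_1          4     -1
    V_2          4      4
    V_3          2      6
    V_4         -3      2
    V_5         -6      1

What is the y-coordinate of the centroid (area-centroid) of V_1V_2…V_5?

Apply the surveyor's formula. First the cross-terms c_i = x_i·y_{i+1} − x_{i+1}·y_i:
  20, 16, 22, 9, 2  ⇒  2A = 69, A = 34.5.
Then Σ (y_i + y_{i+1})·c_i = 423, so ȳ = 423 / (6·34.5) = 47/23.

47/23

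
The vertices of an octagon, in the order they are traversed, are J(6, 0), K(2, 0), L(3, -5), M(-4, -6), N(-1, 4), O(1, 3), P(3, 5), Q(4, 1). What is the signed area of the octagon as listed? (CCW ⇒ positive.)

-52

Apply the shoelace (surveyor's) formula: 2A = Σ (x_i·y_{i+1} − x_{i+1}·y_i), indices taken mod 8.
Σ = (0) + (-10) + (-38) + (-22) + (-7) + (-4) + (-17) + (-6) = -104
Signed area = Σ/2 = -52 (negative ⇒ clockwise traversal).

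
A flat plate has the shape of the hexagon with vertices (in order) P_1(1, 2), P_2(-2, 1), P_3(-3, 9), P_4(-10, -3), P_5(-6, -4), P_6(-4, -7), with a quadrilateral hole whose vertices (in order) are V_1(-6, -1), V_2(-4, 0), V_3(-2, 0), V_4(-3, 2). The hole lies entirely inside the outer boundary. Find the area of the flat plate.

Outer boundary:
Apply the surveyor's formula: 2A = Σ (x_i·y_{i+1} − x_{i+1}·y_i), indices taken mod 6.
P_1→P_2: (1)(1) − (-2)(2) = 5
P_2→P_3: (-2)(9) − (-3)(1) = -15
P_3→P_4: (-3)(-3) − (-10)(9) = 99
P_4→P_5: (-10)(-4) − (-6)(-3) = 22
P_5→P_6: (-6)(-7) − (-4)(-4) = 26
P_6→P_1: (-4)(2) − (1)(-7) = -1
Σ = 136
Area = |Σ|/2 = 68.
Hole:
V_1→V_2: (-6)(0) − (-4)(-1) = -4
V_2→V_3: (-4)(0) − (-2)(0) = 0
V_3→V_4: (-2)(2) − (-3)(0) = -4
V_4→V_1: (-3)(-1) − (-6)(2) = 15
Σ = 7
Area = |Σ|/2 = 3.5.
Net area = 68 − 3.5 = 64.5.

64.5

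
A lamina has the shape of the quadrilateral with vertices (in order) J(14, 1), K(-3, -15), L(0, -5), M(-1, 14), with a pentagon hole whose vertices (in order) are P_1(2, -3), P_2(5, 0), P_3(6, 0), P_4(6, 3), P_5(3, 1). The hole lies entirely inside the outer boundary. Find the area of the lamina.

Outer boundary:
Cross-terms: -207, 15, -5, -197  ⇒  Σ = -394
Area = |Σ|/2 = 197.
Hole:
Σ = (15) + (0) + (18) + (-3) + (-11) = 19
Area = |Σ|/2 = 9.5.
Net area = 197 − 9.5 = 187.5.

187.5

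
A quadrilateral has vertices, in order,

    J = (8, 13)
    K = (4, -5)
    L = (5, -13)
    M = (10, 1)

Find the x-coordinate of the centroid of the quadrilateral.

Apply the surveyor's formula. First the cross-terms c_i = x_i·y_{i+1} − x_{i+1}·y_i:
  -92, -27, 135, 122  ⇒  2A = 138, A = 69.
Then Σ (x_i + x_{i+1})·c_i = 2874, so x̄ = 2874 / (6·69) = 479/69.

479/69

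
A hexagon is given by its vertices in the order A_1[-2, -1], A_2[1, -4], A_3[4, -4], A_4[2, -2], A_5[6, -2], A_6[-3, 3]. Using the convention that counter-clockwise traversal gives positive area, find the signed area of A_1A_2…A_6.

25

Apply the shoelace (surveyor's) formula: 2A = Σ (x_i·y_{i+1} − x_{i+1}·y_i), indices taken mod 6.
Cross-terms: 9, 12, 0, 8, 12, 9  ⇒  Σ = 50
Signed area = Σ/2 = 25 (positive ⇒ counter-clockwise traversal).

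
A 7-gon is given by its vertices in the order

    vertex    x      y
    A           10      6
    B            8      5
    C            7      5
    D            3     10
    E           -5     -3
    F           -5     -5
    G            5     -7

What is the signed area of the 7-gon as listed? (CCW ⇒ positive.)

136.5

Apply Gauss's area formula: 2A = Σ (x_i·y_{i+1} − x_{i+1}·y_i), indices taken mod 7.
Σ = (2) + (5) + (55) + (41) + (10) + (60) + (100) = 273
Signed area = Σ/2 = 136.5 (positive ⇒ counter-clockwise traversal).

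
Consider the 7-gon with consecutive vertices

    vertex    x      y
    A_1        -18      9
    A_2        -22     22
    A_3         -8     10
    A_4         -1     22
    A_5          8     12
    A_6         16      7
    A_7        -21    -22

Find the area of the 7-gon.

Apply the shoelace formula: 2A = Σ (x_i·y_{i+1} − x_{i+1}·y_i), indices taken mod 7.
Σ = (-198) + (-44) + (-166) + (-188) + (-136) + (-205) + (-585) = -1522
Area = |Σ|/2 = 761.

761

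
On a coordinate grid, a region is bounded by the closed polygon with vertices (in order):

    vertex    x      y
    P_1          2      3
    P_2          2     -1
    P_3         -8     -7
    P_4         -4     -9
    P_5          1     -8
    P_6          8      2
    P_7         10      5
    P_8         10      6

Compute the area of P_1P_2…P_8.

Apply the shoelace (surveyor's) formula: 2A = Σ (x_i·y_{i+1} − x_{i+1}·y_i), indices taken mod 8.
Σ = (-8) + (-22) + (44) + (41) + (66) + (20) + (10) + (18) = 169
Area = |Σ|/2 = 84.5.

84.5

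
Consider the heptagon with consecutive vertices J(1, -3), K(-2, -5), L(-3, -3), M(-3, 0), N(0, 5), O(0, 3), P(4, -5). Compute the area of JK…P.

J→K: (1)(-5) − (-2)(-3) = -11
K→L: (-2)(-3) − (-3)(-5) = -9
L→M: (-3)(0) − (-3)(-3) = -9
M→N: (-3)(5) − (0)(0) = -15
N→O: (0)(3) − (0)(5) = 0
O→P: (0)(-5) − (4)(3) = -12
P→J: (4)(-3) − (1)(-5) = -7
Σ = -63
Area = |Σ|/2 = 31.5.

31.5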